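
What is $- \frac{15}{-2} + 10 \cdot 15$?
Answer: $\frac{315}{2} \approx 157.5$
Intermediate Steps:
$- \frac{15}{-2} + 10 \cdot 15 = \left(-15\right) \left(- \frac{1}{2}\right) + 150 = \frac{15}{2} + 150 = \frac{315}{2}$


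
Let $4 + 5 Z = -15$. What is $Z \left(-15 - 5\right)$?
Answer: $76$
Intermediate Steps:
$Z = - \frac{19}{5}$ ($Z = - \frac{4}{5} + \frac{1}{5} \left(-15\right) = - \frac{4}{5} - 3 = - \frac{19}{5} \approx -3.8$)
$Z \left(-15 - 5\right) = - \frac{19 \left(-15 - 5\right)}{5} = \left(- \frac{19}{5}\right) \left(-20\right) = 76$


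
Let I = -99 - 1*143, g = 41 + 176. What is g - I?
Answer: 459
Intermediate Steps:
g = 217
I = -242 (I = -99 - 143 = -242)
g - I = 217 - 1*(-242) = 217 + 242 = 459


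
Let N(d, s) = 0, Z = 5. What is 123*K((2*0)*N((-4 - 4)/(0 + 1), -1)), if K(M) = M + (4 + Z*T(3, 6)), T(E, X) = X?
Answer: 4182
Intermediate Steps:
K(M) = 34 + M (K(M) = M + (4 + 5*6) = M + (4 + 30) = M + 34 = 34 + M)
123*K((2*0)*N((-4 - 4)/(0 + 1), -1)) = 123*(34 + (2*0)*0) = 123*(34 + 0*0) = 123*(34 + 0) = 123*34 = 4182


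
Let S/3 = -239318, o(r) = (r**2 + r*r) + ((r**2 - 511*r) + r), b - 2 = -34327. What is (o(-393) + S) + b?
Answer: -88502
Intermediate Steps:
b = -34325 (b = 2 - 34327 = -34325)
o(r) = -510*r + 3*r**2 (o(r) = (r**2 + r**2) + (r**2 - 510*r) = 2*r**2 + (r**2 - 510*r) = -510*r + 3*r**2)
S = -717954 (S = 3*(-239318) = -717954)
(o(-393) + S) + b = (3*(-393)*(-170 - 393) - 717954) - 34325 = (3*(-393)*(-563) - 717954) - 34325 = (663777 - 717954) - 34325 = -54177 - 34325 = -88502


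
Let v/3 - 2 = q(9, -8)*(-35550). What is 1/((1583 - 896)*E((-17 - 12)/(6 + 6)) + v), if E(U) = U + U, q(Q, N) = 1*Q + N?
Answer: -2/219929 ≈ -9.0938e-6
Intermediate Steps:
q(Q, N) = N + Q (q(Q, N) = Q + N = N + Q)
E(U) = 2*U
v = -106644 (v = 6 + 3*((-8 + 9)*(-35550)) = 6 + 3*(1*(-35550)) = 6 + 3*(-35550) = 6 - 106650 = -106644)
1/((1583 - 896)*E((-17 - 12)/(6 + 6)) + v) = 1/((1583 - 896)*(2*((-17 - 12)/(6 + 6))) - 106644) = 1/(687*(2*(-29/12)) - 106644) = 1/(687*(-29/6) - 106644) = 1/(-6641/2 - 106644) = 1/(-219929/2) = -2/219929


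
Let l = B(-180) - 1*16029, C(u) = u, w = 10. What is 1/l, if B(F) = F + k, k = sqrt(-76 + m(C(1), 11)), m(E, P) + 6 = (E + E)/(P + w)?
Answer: -340389/5517367021 - 2*I*sqrt(9030)/5517367021 ≈ -6.1694e-5 - 3.4446e-8*I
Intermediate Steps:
m(E, P) = -6 + 2*E/(10 + P) (m(E, P) = -6 + (E + E)/(P + 10) = -6 + (2*E)/(10 + P) = -6 + 2*E/(10 + P))
k = 2*I*sqrt(9030)/21 (k = sqrt(-76 + 2*(-30 + 1 - 3*11)/(10 + 11)) = sqrt(-76 + 2*(-30 + 1 - 33)/21) = sqrt(-76 + 2*(1/21)*(-62)) = sqrt(-76 - 124/21) = sqrt(-1720/21) = 2*I*sqrt(9030)/21 ≈ 9.0501*I)
B(F) = F + 2*I*sqrt(9030)/21
l = -16209 + 2*I*sqrt(9030)/21 (l = (-180 + 2*I*sqrt(9030)/21) - 1*16029 = (-180 + 2*I*sqrt(9030)/21) - 16029 = -16209 + 2*I*sqrt(9030)/21 ≈ -16209.0 + 9.0501*I)
1/l = 1/(-16209 + 2*I*sqrt(9030)/21)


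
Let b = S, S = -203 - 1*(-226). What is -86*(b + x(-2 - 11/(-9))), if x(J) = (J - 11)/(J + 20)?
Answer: -333078/173 ≈ -1925.3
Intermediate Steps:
S = 23 (S = -203 + 226 = 23)
b = 23
x(J) = (-11 + J)/(20 + J)
-86*(b + x(-2 - 11/(-9))) = -86*(23 + (-11 + (-2 - 11/(-9)))/(20 + (-2 - 11/(-9)))) = -86*(23 + (-11 + (-2 - 11*(-⅑)))/(20 + (-2 - 11*(-⅑)))) = -86*(23 + (-11 + (-2 + 11/9))/(20 + (-2 + 11/9))) = -86*(23 + (-11 - 7/9)/(20 - 7/9)) = -86*(23 - 106/9/(173/9)) = -86*(23 + (9/173)*(-106/9)) = -86*(23 - 106/173) = -86*3873/173 = -333078/173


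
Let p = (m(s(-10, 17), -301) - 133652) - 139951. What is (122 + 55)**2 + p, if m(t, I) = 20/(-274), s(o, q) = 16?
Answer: -33191548/137 ≈ -2.4227e+5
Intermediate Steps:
m(t, I) = -10/137 (m(t, I) = 20*(-1/274) = -10/137)
p = -37483621/137 (p = (-10/137 - 133652) - 139951 = -18310334/137 - 139951 = -37483621/137 ≈ -2.7360e+5)
(122 + 55)**2 + p = (122 + 55)**2 - 37483621/137 = 177**2 - 37483621/137 = 31329 - 37483621/137 = -33191548/137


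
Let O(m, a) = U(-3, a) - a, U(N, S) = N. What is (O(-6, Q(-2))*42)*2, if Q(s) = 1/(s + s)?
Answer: -231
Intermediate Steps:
Q(s) = 1/(2*s)
O(m, a) = -3 - a
(O(-6, Q(-2))*42)*2 = ((-3 - 1/(2*(-2)))*42)*2 = ((-3 - (-1)/(2*2))*42)*2 = ((-3 - 1*(-¼))*42)*2 = ((-3 + ¼)*42)*2 = -11/4*42*2 = -231/2*2 = -231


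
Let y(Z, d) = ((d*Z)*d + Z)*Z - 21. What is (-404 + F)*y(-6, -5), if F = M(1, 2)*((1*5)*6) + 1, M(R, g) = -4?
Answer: -478545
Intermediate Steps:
F = -119 (F = -4*1*5*6 + 1 = -20*6 + 1 = -4*30 + 1 = -120 + 1 = -119)
y(Z, d) = -21 + Z*(Z + Z*d**2) (y(Z, d) = ((Z*d)*d + Z)*Z - 21 = (Z*d**2 + Z)*Z - 21 = (Z + Z*d**2)*Z - 21 = Z*(Z + Z*d**2) - 21 = -21 + Z*(Z + Z*d**2))
(-404 + F)*y(-6, -5) = (-404 - 119)*(-21 + (-6)**2 + (-6)**2*(-5)**2) = -523*(-21 + 36 + 36*25) = -523*(-21 + 36 + 900) = -523*915 = -478545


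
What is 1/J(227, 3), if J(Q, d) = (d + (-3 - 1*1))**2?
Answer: 1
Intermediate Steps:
J(Q, d) = (-4 + d)**2 (J(Q, d) = (d + (-3 - 1))**2 = (d - 4)**2 = (-4 + d)**2)
1/J(227, 3) = 1/((-4 + 3)**2) = 1/((-1)**2) = 1/1 = 1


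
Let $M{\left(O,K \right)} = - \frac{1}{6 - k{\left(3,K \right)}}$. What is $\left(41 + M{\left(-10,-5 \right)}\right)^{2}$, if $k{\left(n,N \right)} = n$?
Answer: $\frac{14884}{9} \approx 1653.8$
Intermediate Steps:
$M{\left(O,K \right)} = - \frac{1}{3}$ ($M{\left(O,K \right)} = - \frac{1}{6 - 3} = - \frac{1}{3}$)
$\left(41 + M{\left(-10,-5 \right)}\right)^{2} = \left(41 - \frac{1}{3}\right)^{2} = \left(\frac{122}{3}\right)^{2} = \frac{14884}{9}$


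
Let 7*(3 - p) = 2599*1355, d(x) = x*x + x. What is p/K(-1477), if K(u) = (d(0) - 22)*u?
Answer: -1760812/113729 ≈ -15.483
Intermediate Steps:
d(x) = x + x**2 (d(x) = x**2 + x = x + x**2)
K(u) = -22*u (K(u) = (0*(1 + 0) - 22)*u = (0*1 - 22)*u = (0 - 22)*u = -22*u)
p = -3521624/7 (p = 3 - 2599*1355/7 = 3 - 1/7*3521645 = 3 - 3521645/7 = -3521624/7 ≈ -5.0309e+5)
p/K(-1477) = -3521624/(7*((-22*(-1477)))) = -3521624/7/32494 = -3521624/7*1/32494 = -1760812/113729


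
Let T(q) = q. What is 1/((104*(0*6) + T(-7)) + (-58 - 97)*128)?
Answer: -1/19847 ≈ -5.0385e-5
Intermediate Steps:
1/((104*(0*6) + T(-7)) + (-58 - 97)*128) = 1/((104*(0*6) - 7) + (-58 - 97)*128) = 1/((104*0 - 7) - 155*128) = 1/((0 - 7) - 19840) = 1/(-7 - 19840) = 1/(-19847) = -1/19847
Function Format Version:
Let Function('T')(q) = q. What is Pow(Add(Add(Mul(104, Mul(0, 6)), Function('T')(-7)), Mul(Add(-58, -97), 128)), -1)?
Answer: Rational(-1, 19847) ≈ -5.0385e-5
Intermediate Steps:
Pow(Add(Add(Mul(104, Mul(0, 6)), Function('T')(-7)), Mul(Add(-58, -97), 128)), -1) = Pow(Add(Add(Mul(104, Mul(0, 6)), -7), Mul(Add(-58, -97), 128)), -1) = Pow(Add(Add(Mul(104, 0), -7), Mul(-155, 128)), -1) = Pow(Add(Add(0, -7), -19840), -1) = Pow(Add(-7, -19840), -1) = Pow(-19847, -1) = Rational(-1, 19847)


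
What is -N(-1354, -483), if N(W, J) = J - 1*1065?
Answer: 1548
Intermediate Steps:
N(W, J) = -1065 + J (N(W, J) = J - 1065 = -1065 + J)
-N(-1354, -483) = -(-1065 - 483) = -1*(-1548) = 1548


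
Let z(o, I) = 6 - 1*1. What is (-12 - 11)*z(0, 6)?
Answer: -115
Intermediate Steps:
z(o, I) = 5 (z(o, I) = 6 - 1 = 5)
(-12 - 11)*z(0, 6) = (-12 - 11)*5 = -23*5 = -115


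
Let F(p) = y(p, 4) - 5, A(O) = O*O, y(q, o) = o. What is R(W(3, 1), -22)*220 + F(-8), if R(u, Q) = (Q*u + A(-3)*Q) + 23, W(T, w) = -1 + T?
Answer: -48181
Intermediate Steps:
A(O) = O²
R(u, Q) = 23 + 9*Q + Q*u (R(u, Q) = (Q*u + (-3)²*Q) + 23 = (Q*u + 9*Q) + 23 = (9*Q + Q*u) + 23 = 23 + 9*Q + Q*u)
F(p) = -1 (F(p) = 4 - 5 = -1)
R(W(3, 1), -22)*220 + F(-8) = (23 + 9*(-22) - 22*(-1 + 3))*220 - 1 = (23 - 198 - 22*2)*220 - 1 = (23 - 198 - 44)*220 - 1 = -219*220 - 1 = -48180 - 1 = -48181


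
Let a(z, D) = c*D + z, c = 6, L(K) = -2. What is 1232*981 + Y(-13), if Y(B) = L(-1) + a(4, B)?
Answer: 1208516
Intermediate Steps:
a(z, D) = z + 6*D (a(z, D) = 6*D + z = z + 6*D)
Y(B) = 2 + 6*B (Y(B) = -2 + (4 + 6*B) = 2 + 6*B)
1232*981 + Y(-13) = 1232*981 + (2 + 6*(-13)) = 1208592 + (2 - 78) = 1208592 - 76 = 1208516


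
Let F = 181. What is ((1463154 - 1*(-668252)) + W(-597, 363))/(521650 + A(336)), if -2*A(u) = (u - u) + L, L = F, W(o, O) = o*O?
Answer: 3829390/1043119 ≈ 3.6711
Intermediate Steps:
W(o, O) = O*o
L = 181
A(u) = -181/2 (A(u) = -((u - u) + 181)/2 = -(0 + 181)/2 = -½*181 = -181/2)
((1463154 - 1*(-668252)) + W(-597, 363))/(521650 + A(336)) = ((1463154 - 1*(-668252)) + 363*(-597))/(521650 - 181/2) = ((1463154 + 668252) - 216711)/(1043119/2) = (2131406 - 216711)*(2/1043119) = 1914695*(2/1043119) = 3829390/1043119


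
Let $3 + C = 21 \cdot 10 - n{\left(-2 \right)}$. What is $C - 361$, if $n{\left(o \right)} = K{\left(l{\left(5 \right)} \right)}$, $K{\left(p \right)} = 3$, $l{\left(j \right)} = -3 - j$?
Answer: $-157$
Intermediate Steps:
$n{\left(o \right)} = 3$
$C = 204$ ($C = -3 + \left(21 \cdot 10 - 3\right) = -3 + \left(210 - 3\right) = -3 + 207 = 204$)
$C - 361 = 204 - 361 = -157$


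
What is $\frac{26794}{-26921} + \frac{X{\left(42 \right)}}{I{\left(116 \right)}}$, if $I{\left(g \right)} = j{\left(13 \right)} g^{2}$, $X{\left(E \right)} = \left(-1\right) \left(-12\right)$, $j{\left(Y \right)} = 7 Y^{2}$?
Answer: $- \frac{106629643165}{107135134652} \approx -0.99528$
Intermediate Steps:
$X{\left(E \right)} = 12$
$I{\left(g \right)} = 1183 g^{2}$ ($I{\left(g \right)} = 7 \cdot 13^{2} g^{2} = 7 \cdot 169 g^{2} = 1183 g^{2}$)
$\frac{26794}{-26921} + \frac{X{\left(42 \right)}}{I{\left(116 \right)}} = \frac{26794}{-26921} + \frac{12}{1183 \cdot 116^{2}} = 26794 \left(- \frac{1}{26921}\right) + \frac{12}{1183 \cdot 13456} = - \frac{26794}{26921} + \frac{12}{15918448} = - \frac{26794}{26921} + 12 \cdot \frac{1}{15918448} = - \frac{26794}{26921} + \frac{3}{3979612} = - \frac{106629643165}{107135134652}$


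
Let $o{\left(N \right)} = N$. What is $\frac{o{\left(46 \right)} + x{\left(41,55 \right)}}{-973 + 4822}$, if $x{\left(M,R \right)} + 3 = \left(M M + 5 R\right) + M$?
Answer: $\frac{680}{1283} \approx 0.53001$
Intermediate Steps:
$x{\left(M,R \right)} = -3 + M + M^{2} + 5 R$ ($x{\left(M,R \right)} = -3 + \left(\left(M M + 5 R\right) + M\right) = -3 + \left(\left(M^{2} + 5 R\right) + M\right) = -3 + \left(M + M^{2} + 5 R\right) = -3 + M + M^{2} + 5 R$)
$\frac{o{\left(46 \right)} + x{\left(41,55 \right)}}{-973 + 4822} = \frac{46 + \left(-3 + 41 + 41^{2} + 5 \cdot 55\right)}{-973 + 4822} = \frac{46 + \left(-3 + 41 + 1681 + 275\right)}{3849} = \left(46 + 1994\right) \frac{1}{3849} = 2040 \cdot \frac{1}{3849} = \frac{680}{1283}$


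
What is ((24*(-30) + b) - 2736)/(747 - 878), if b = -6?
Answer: 3462/131 ≈ 26.427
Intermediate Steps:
((24*(-30) + b) - 2736)/(747 - 878) = ((24*(-30) - 6) - 2736)/(747 - 878) = ((-720 - 6) - 2736)/(-131) = (-726 - 2736)*(-1/131) = -3462*(-1/131) = 3462/131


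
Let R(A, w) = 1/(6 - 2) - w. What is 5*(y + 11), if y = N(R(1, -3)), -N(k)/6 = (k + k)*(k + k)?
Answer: -2425/2 ≈ -1212.5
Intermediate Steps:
R(A, w) = ¼ - w (R(A, w) = 1/4 - w = ¼ - w)
N(k) = -24*k² (N(k) = -6*(k + k)*(k + k) = -6*2*k*2*k = -24*k²)
y = -507/2 (y = -24*(¼ - 1*(-3))² = -24*(¼ + 3)² = -24*(13/4)² = -24*169/16 = -507/2 ≈ -253.50)
5*(y + 11) = 5*(-507/2 + 11) = 5*(-485/2) = -2425/2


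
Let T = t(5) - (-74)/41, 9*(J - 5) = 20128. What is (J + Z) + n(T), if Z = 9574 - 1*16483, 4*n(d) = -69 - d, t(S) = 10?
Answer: -6919129/1476 ≈ -4687.8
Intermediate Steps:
J = 20173/9 (J = 5 + (⅑)*20128 = 5 + 20128/9 = 20173/9 ≈ 2241.4)
T = 484/41 (T = 10 - (-74)/41 = 10 - 1*(-74/41) = 10 + 74/41 = 484/41 ≈ 11.805)
n(d) = -69/4 - d/4 (n(d) = (-69 - d)/4 = -69/4 - d/4)
Z = -6909 (Z = 9574 - 16483 = -6909)
(J + Z) + n(T) = (20173/9 - 6909) + (-69/4 - ¼*484/41) = -42008/9 + (-69/4 - 121/41) = -42008/9 - 3313/164 = -6919129/1476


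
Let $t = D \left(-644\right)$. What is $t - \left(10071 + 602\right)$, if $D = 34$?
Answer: $-32569$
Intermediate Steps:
$t = -21896$ ($t = 34 \left(-644\right) = -21896$)
$t - \left(10071 + 602\right) = -21896 - \left(10071 + 602\right) = -21896 - 10673 = -32569$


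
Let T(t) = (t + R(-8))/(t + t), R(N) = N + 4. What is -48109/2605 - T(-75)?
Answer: -1484429/78150 ≈ -18.995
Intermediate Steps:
R(N) = 4 + N
T(t) = (-4 + t)/(2*t) (T(t) = (t + (4 - 8))/(t + t) = (t - 4)/((2*t)) = (-4 + t)*(1/(2*t)) = (-4 + t)/(2*t))
-48109/2605 - T(-75) = -48109/2605 - (-4 - 75)/(2*(-75)) = -48109*1/2605 - (-1)*(-79)/(2*75) = -48109/2605 - 1*79/150 = -48109/2605 - 79/150 = -1484429/78150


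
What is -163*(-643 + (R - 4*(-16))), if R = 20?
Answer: 91117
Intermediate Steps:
-163*(-643 + (R - 4*(-16))) = -163*(-643 + (20 - 4*(-16))) = -163*(-643 + (20 + 64)) = -163*(-643 + 84) = -163*(-559) = 91117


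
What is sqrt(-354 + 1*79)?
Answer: 5*I*sqrt(11) ≈ 16.583*I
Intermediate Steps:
sqrt(-354 + 1*79) = sqrt(-354 + 79) = sqrt(-275) = 5*I*sqrt(11)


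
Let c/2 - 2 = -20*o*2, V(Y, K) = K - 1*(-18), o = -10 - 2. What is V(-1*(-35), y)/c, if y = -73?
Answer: -55/964 ≈ -0.057054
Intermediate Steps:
o = -12
V(Y, K) = 18 + K (V(Y, K) = K + 18 = 18 + K)
c = 964 (c = 4 + 2*(-20*(-12)*2) = 4 + 2*(240*2) = 4 + 2*480 = 4 + 960 = 964)
V(-1*(-35), y)/c = (18 - 73)/964 = -55*1/964 = -55/964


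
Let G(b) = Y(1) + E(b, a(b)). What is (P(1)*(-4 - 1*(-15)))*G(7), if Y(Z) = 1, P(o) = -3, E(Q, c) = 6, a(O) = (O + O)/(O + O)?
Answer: -231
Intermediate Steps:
a(O) = 1 (a(O) = (2*O)/((2*O)) = (2*O)*(1/(2*O)) = 1)
G(b) = 7 (G(b) = 1 + 6 = 7)
(P(1)*(-4 - 1*(-15)))*G(7) = -3*(-4 - 1*(-15))*7 = -3*(-4 + 15)*7 = -3*11*7 = -33*7 = -231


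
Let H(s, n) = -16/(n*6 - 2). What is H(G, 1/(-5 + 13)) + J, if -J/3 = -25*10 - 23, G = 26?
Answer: 4159/5 ≈ 831.80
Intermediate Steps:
J = 819 (J = -3*(-25*10 - 23) = -3*(-250 - 23) = -3*(-273) = 819)
H(s, n) = -16/(-2 + 6*n) (H(s, n) = -16/(6*n - 2) = -16/(-2 + 6*n))
H(G, 1/(-5 + 13)) + J = -8/(-1 + 3/(-5 + 13)) + 819 = -8/(-1 + 3/8) + 819 = -8/(-5/8) + 819 = -8*(-8/5) + 819 = 64/5 + 819 = 4159/5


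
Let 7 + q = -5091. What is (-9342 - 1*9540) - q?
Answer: -13784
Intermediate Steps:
q = -5098 (q = -7 - 5091 = -5098)
(-9342 - 1*9540) - q = (-9342 - 1*9540) - 1*(-5098) = (-9342 - 9540) + 5098 = -18882 + 5098 = -13784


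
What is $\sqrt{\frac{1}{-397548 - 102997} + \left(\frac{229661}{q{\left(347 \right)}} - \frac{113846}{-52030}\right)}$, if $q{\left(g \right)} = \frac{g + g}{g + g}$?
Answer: $\frac{\sqrt{12873597475316953272465}}{236757785} \approx 479.23$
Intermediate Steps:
$q{\left(g \right)} = 1$ ($q{\left(g \right)} = \frac{2 g}{2 g} = 2 g \frac{1}{2 g} = 1$)
$\sqrt{\frac{1}{-397548 - 102997} + \left(\frac{229661}{q{\left(347 \right)}} - \frac{113846}{-52030}\right)} = \sqrt{\frac{1}{-397548 - 102997} + \left(\frac{229661}{1} - \frac{113846}{-52030}\right)} = \sqrt{\frac{1}{-500545} + \left(229661 \cdot 1 - - \frac{56923}{26015}\right)} = \sqrt{- \frac{1}{500545} + \left(229661 + \frac{56923}{26015}\right)} = \sqrt{- \frac{1}{500545} + \frac{5974687838}{26015}} = \sqrt{\frac{598120024769139}{2604335635}} = \frac{\sqrt{12873597475316953272465}}{236757785}$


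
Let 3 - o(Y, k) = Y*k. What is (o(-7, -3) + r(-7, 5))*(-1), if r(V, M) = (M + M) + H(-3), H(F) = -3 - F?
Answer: 8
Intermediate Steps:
o(Y, k) = 3 - Y*k
r(V, M) = 2*M (r(V, M) = (M + M) + (-3 - 1*(-3)) = 2*M + (-3 + 3) = 2*M + 0 = 2*M)
(o(-7, -3) + r(-7, 5))*(-1) = ((3 - 1*(-7)*(-3)) + 2*5)*(-1) = ((3 - 21) + 10)*(-1) = (-18 + 10)*(-1) = -8*(-1) = 8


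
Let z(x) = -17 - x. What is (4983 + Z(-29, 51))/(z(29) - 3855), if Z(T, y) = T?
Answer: -4954/3901 ≈ -1.2699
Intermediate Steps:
(4983 + Z(-29, 51))/(z(29) - 3855) = (4983 - 29)/((-17 - 1*29) - 3855) = 4954/((-17 - 29) - 3855) = 4954/(-46 - 3855) = 4954/(-3901) = 4954*(-1/3901) = -4954/3901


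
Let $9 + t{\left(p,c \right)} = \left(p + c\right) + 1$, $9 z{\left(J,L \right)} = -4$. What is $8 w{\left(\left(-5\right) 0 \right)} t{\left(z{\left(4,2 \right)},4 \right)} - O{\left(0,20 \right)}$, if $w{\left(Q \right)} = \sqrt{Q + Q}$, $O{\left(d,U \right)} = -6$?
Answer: $6$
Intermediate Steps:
$z{\left(J,L \right)} = - \frac{4}{9}$ ($z{\left(J,L \right)} = \frac{1}{9} \left(-4\right) = - \frac{4}{9}$)
$w{\left(Q \right)} = \sqrt{2} \sqrt{Q}$ ($w{\left(Q \right)} = \sqrt{2 Q} = \sqrt{2} \sqrt{Q}$)
$t{\left(p,c \right)} = -8 + c + p$ ($t{\left(p,c \right)} = -9 + \left(\left(p + c\right) + 1\right) = -9 + \left(\left(c + p\right) + 1\right) = -9 + \left(1 + c + p\right) = -8 + c + p$)
$8 w{\left(\left(-5\right) 0 \right)} t{\left(z{\left(4,2 \right)},4 \right)} - O{\left(0,20 \right)} = 8 \sqrt{2} \sqrt{\left(-5\right) 0} \left(-8 + 4 - \frac{4}{9}\right) - -6 = 8 \sqrt{2} \sqrt{0} \left(- \frac{40}{9}\right) + 6 = 8 \sqrt{2} \cdot 0 \left(- \frac{40}{9}\right) + 6 = 8 \cdot 0 \left(- \frac{40}{9}\right) + 6 = 0 \left(- \frac{40}{9}\right) + 6 = 0 + 6 = 6$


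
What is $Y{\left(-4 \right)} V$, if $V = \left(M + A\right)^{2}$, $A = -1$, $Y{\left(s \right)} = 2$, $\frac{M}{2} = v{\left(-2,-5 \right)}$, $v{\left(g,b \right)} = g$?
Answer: $50$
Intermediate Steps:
$M = -4$ ($M = 2 \left(-2\right) = -4$)
$V = 25$ ($V = \left(-4 - 1\right)^{2} = \left(-5\right)^{2} = 25$)
$Y{\left(-4 \right)} V = 2 \cdot 25 = 50$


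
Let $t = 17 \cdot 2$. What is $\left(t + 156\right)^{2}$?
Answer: $36100$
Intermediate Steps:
$t = 34$
$\left(t + 156\right)^{2} = \left(34 + 156\right)^{2} = 190^{2} = 36100$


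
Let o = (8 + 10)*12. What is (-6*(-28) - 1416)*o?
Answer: -269568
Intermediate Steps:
o = 216 (o = 18*12 = 216)
(-6*(-28) - 1416)*o = (-6*(-28) - 1416)*216 = (168 - 1416)*216 = -1248*216 = -269568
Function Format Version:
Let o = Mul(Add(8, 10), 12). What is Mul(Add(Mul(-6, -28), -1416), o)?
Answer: -269568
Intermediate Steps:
o = 216 (o = Mul(18, 12) = 216)
Mul(Add(Mul(-6, -28), -1416), o) = Mul(Add(Mul(-6, -28), -1416), 216) = Mul(Add(168, -1416), 216) = Mul(-1248, 216) = -269568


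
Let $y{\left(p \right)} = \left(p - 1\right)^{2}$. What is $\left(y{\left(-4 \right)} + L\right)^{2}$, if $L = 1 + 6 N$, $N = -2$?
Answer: $196$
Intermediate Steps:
$L = -11$ ($L = 1 + 6 \left(-2\right) = 1 - 12 = -11$)
$y{\left(p \right)} = \left(-1 + p\right)^{2}$
$\left(y{\left(-4 \right)} + L\right)^{2} = \left(\left(-1 - 4\right)^{2} - 11\right)^{2} = \left(\left(-5\right)^{2} - 11\right)^{2} = \left(25 - 11\right)^{2} = 14^{2} = 196$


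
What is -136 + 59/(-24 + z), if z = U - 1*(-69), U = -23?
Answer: -2933/22 ≈ -133.32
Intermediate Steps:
z = 46 (z = -23 - 1*(-69) = -23 + 69 = 46)
-136 + 59/(-24 + z) = -136 + 59/(-24 + 46) = -136 + 59/22 = -2933/22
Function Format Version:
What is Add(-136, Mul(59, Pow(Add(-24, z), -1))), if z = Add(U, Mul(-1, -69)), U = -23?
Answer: Rational(-2933, 22) ≈ -133.32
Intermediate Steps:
z = 46 (z = Add(-23, Mul(-1, -69)) = Add(-23, 69) = 46)
Add(-136, Mul(59, Pow(Add(-24, z), -1))) = Add(-136, Mul(59, Pow(Add(-24, 46), -1))) = Add(-136, Mul(59, Pow(22, -1))) = Add(-136, Mul(59, Rational(1, 22))) = Add(-136, Rational(59, 22)) = Rational(-2933, 22)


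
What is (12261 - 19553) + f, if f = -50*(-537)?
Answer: 19558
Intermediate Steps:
f = 26850
(12261 - 19553) + f = (12261 - 19553) + 26850 = -7292 + 26850 = 19558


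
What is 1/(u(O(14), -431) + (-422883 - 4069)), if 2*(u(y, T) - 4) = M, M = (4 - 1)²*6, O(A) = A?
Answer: -1/426921 ≈ -2.3424e-6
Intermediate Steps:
M = 54 (M = 3²*6 = 9*6 = 54)
u(y, T) = 31 (u(y, T) = 4 + (½)*54 = 4 + 27 = 31)
1/(u(O(14), -431) + (-422883 - 4069)) = 1/(31 + (-422883 - 4069)) = 1/(31 - 426952) = 1/(-426921) = -1/426921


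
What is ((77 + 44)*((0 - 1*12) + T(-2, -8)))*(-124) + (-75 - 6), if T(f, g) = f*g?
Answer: -60097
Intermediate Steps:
((77 + 44)*((0 - 1*12) + T(-2, -8)))*(-124) + (-75 - 6) = ((77 + 44)*((0 - 1*12) - 2*(-8)))*(-124) + (-75 - 6) = (121*((0 - 12) + 16))*(-124) - 81 = (121*(-12 + 16))*(-124) - 81 = (121*4)*(-124) - 81 = 484*(-124) - 81 = -60016 - 81 = -60097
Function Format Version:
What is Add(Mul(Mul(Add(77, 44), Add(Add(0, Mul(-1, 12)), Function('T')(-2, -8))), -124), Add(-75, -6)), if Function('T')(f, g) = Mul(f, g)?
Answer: -60097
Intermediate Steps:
Add(Mul(Mul(Add(77, 44), Add(Add(0, Mul(-1, 12)), Function('T')(-2, -8))), -124), Add(-75, -6)) = Add(Mul(Mul(Add(77, 44), Add(Add(0, Mul(-1, 12)), Mul(-2, -8))), -124), Add(-75, -6)) = Add(Mul(Mul(121, Add(Add(0, -12), 16)), -124), -81) = Add(Mul(Mul(121, Add(-12, 16)), -124), -81) = Add(Mul(Mul(121, 4), -124), -81) = Add(Mul(484, -124), -81) = Add(-60016, -81) = -60097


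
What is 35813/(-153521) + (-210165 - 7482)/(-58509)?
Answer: 1159926010/332680007 ≈ 3.4866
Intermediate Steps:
35813/(-153521) + (-210165 - 7482)/(-58509) = 35813*(-1/153521) - 217647*(-1/58509) = -35813/153521 + 8061/2167 = 1159926010/332680007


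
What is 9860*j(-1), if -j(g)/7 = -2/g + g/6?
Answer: -379610/3 ≈ -1.2654e+5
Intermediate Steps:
j(g) = 14/g - 7*g/6 (j(g) = -7*(-2/g + g/6) = 14/g - 7*g/6)
9860*j(-1) = 9860*(14/(-1) - 7/6*(-1)) = 9860*(14*(-1) + 7/6) = 9860*(-14 + 7/6) = 9860*(-77/6) = -379610/3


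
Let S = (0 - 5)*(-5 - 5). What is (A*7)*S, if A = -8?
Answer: -2800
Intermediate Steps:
S = 50 (S = -5*(-10) = 50)
(A*7)*S = -8*7*50 = -56*50 = -2800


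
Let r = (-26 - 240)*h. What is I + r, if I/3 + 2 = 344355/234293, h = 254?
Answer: -15830144945/234293 ≈ -67566.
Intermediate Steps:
I = -372693/234293 (I = -6 + 3*(344355/234293) = -6 + 1033065/234293 = -372693/234293 ≈ -1.5907)
r = -67564 (r = (-26 - 240)*254 = -266*254 = -67564)
I + r = -372693/234293 - 67564 = -15830144945/234293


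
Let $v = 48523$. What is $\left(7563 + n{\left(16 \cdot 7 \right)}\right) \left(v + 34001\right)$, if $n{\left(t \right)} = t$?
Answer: $633371700$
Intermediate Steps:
$\left(7563 + n{\left(16 \cdot 7 \right)}\right) \left(v + 34001\right) = \left(7563 + 16 \cdot 7\right) \left(48523 + 34001\right) = \left(7563 + 112\right) 82524 = 7675 \cdot 82524 = 633371700$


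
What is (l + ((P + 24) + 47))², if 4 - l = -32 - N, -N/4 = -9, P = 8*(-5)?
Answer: 10609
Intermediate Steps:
P = -40
N = 36 (N = -4*(-9) = 36)
l = 72 (l = 4 - (-32 - 1*36) = 4 - (-32 - 36) = 4 - 1*(-68) = 4 + 68 = 72)
(l + ((P + 24) + 47))² = (72 + ((-40 + 24) + 47))² = (72 + (-16 + 47))² = (72 + 31)² = 103² = 10609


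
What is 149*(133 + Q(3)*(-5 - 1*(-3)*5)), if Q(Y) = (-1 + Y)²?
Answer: 25777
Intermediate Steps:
149*(133 + Q(3)*(-5 - 1*(-3)*5)) = 149*(133 + (-1 + 3)²*(-5 - 1*(-3)*5)) = 149*(133 + 2²*(-5 + 3*5)) = 149*(133 + 4*(-5 + 15)) = 149*(133 + 4*10) = 149*(133 + 40) = 149*173 = 25777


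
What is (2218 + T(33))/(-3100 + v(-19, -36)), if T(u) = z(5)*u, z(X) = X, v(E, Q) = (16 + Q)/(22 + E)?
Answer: -7149/9320 ≈ -0.76706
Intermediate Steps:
v(E, Q) = (16 + Q)/(22 + E)
T(u) = 5*u
(2218 + T(33))/(-3100 + v(-19, -36)) = (2218 + 5*33)/(-3100 + (16 - 36)/(22 - 19)) = (2218 + 165)/(-3100 - 20/3) = 2383/(-3100 + (⅓)*(-20)) = 2383/(-3100 - 20/3) = 2383/(-9320/3) = 2383*(-3/9320) = -7149/9320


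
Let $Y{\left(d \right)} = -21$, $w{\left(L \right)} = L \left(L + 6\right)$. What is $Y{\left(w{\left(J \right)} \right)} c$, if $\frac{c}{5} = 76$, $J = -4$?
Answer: $-7980$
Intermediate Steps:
$w{\left(L \right)} = L \left(6 + L\right)$
$c = 380$ ($c = 5 \cdot 76 = 380$)
$Y{\left(w{\left(J \right)} \right)} c = \left(-21\right) 380 = -7980$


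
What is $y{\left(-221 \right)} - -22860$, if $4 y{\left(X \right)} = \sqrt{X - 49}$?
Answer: $22860 + \frac{3 i \sqrt{30}}{4} \approx 22860.0 + 4.1079 i$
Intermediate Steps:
$y{\left(X \right)} = \frac{\sqrt{-49 + X}}{4}$ ($y{\left(X \right)} = \frac{\sqrt{X - 49}}{4} = \frac{\sqrt{-49 + X}}{4}$)
$y{\left(-221 \right)} - -22860 = \frac{\sqrt{-49 - 221}}{4} - -22860 = \frac{\sqrt{-270}}{4} + 22860 = \frac{3 i \sqrt{30}}{4} + 22860 = 22860 + \frac{3 i \sqrt{30}}{4}$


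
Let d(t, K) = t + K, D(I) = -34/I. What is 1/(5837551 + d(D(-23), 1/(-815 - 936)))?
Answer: 40273/235095750934 ≈ 1.7130e-7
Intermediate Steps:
d(t, K) = K + t
1/(5837551 + d(D(-23), 1/(-815 - 936))) = 1/(5837551 + (1/(-815 - 936) - 34/(-23))) = 1/(5837551 + (1/(-1751) - 34*(-1/23))) = 1/(5837551 + (-1/1751 + 34/23)) = 1/(5837551 + 59511/40273) = 1/(235095750934/40273) = 40273/235095750934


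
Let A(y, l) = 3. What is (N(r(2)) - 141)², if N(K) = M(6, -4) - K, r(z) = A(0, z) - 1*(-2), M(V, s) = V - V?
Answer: 21316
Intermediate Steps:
M(V, s) = 0
r(z) = 5 (r(z) = 3 - 1*(-2) = 3 + 2 = 5)
N(K) = -K (N(K) = 0 - K = -K)
(N(r(2)) - 141)² = (-1*5 - 141)² = (-5 - 141)² = (-146)² = 21316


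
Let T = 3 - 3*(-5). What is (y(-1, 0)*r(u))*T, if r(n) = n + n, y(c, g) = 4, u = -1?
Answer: -144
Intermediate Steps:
r(n) = 2*n
T = 18 (T = 3 + 15 = 18)
(y(-1, 0)*r(u))*T = (4*(2*(-1)))*18 = (4*(-2))*18 = -8*18 = -144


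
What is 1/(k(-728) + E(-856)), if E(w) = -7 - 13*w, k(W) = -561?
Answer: 1/10560 ≈ 9.4697e-5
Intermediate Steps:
1/(k(-728) + E(-856)) = 1/(-561 + (-7 - 13*(-856))) = 1/(-561 + (-7 + 11128)) = 1/(-561 + 11121) = 1/10560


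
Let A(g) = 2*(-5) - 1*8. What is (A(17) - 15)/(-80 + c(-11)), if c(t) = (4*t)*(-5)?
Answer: -33/140 ≈ -0.23571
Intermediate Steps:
c(t) = -20*t
A(g) = -18 (A(g) = -10 - 8 = -18)
(A(17) - 15)/(-80 + c(-11)) = (-18 - 15)/(-80 - 20*(-11)) = -33/(-80 + 220) = -33/140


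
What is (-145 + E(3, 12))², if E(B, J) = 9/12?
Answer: 332929/16 ≈ 20808.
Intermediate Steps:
E(B, J) = ¾ (E(B, J) = 9*(1/12) = ¾)
(-145 + E(3, 12))² = (-145 + ¾)² = (-577/4)² = 332929/16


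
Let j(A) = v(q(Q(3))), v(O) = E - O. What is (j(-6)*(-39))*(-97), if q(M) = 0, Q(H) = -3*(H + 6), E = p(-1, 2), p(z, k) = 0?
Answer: 0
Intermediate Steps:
E = 0
Q(H) = -18 - 3*H (Q(H) = -3*(6 + H) = -18 - 3*H)
v(O) = -O (v(O) = 0 - O = -O)
j(A) = 0 (j(A) = -1*0 = 0)
(j(-6)*(-39))*(-97) = (0*(-39))*(-97) = 0*(-97) = 0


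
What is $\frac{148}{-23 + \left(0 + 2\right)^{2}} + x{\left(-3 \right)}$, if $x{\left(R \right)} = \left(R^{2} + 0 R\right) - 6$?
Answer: $- \frac{91}{19} \approx -4.7895$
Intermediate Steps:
$x{\left(R \right)} = -6 + R^{2}$ ($x{\left(R \right)} = \left(R^{2} + 0\right) - 6 = R^{2} - 6 = -6 + R^{2}$)
$\frac{148}{-23 + \left(0 + 2\right)^{2}} + x{\left(-3 \right)} = \frac{148}{-23 + \left(0 + 2\right)^{2}} - \left(6 - \left(-3\right)^{2}\right) = \frac{148}{-23 + 2^{2}} + \left(-6 + 9\right) = \frac{148}{-23 + 4} + 3 = \frac{148}{-19} + 3 = 148 \left(- \frac{1}{19}\right) + 3 = - \frac{148}{19} + 3 = - \frac{91}{19}$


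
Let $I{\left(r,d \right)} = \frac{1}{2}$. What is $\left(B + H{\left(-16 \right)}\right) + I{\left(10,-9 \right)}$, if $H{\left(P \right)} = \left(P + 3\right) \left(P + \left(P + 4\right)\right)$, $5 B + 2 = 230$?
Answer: $\frac{4101}{10} \approx 410.1$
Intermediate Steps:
$I{\left(r,d \right)} = \frac{1}{2}$
$B = \frac{228}{5}$ ($B = - \frac{2}{5} + \frac{1}{5} \cdot 230 = - \frac{2}{5} + 46 = \frac{228}{5} \approx 45.6$)
$H{\left(P \right)} = \left(3 + P\right) \left(4 + 2 P\right)$ ($H{\left(P \right)} = \left(3 + P\right) \left(P + \left(4 + P\right)\right) = \left(3 + P\right) \left(4 + 2 P\right)$)
$\left(B + H{\left(-16 \right)}\right) + I{\left(10,-9 \right)} = \left(\frac{228}{5} + \left(12 + 2 \left(-16\right)^{2} + 10 \left(-16\right)\right)\right) + \frac{1}{2} = \left(\frac{228}{5} + \left(12 + 2 \cdot 256 - 160\right)\right) + \frac{1}{2} = \left(\frac{228}{5} + \left(12 + 512 - 160\right)\right) + \frac{1}{2} = \left(\frac{228}{5} + 364\right) + \frac{1}{2} = \frac{2048}{5} + \frac{1}{2} = \frac{4101}{10}$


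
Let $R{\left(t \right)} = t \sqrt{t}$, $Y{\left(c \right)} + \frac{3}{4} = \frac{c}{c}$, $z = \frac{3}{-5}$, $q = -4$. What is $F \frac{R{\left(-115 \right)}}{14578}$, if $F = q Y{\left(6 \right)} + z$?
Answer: $\frac{92 i \sqrt{115}}{7289} \approx 0.13535 i$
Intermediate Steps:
$z = - \frac{3}{5}$ ($z = 3 \left(- \frac{1}{5}\right) = - \frac{3}{5} \approx -0.6$)
$Y{\left(c \right)} = \frac{1}{4}$ ($Y{\left(c \right)} = - \frac{3}{4} + \frac{c}{c} = - \frac{3}{4} + 1 = \frac{1}{4}$)
$R{\left(t \right)} = t^{\frac{3}{2}}$
$F = - \frac{8}{5}$ ($F = \left(-4\right) \frac{1}{4} - \frac{3}{5} = -1 - \frac{3}{5} = - \frac{8}{5} \approx -1.6$)
$F \frac{R{\left(-115 \right)}}{14578} = - \frac{8 \frac{\left(-115\right)^{\frac{3}{2}}}{14578}}{5} = - \frac{8 - 115 i \sqrt{115} \cdot \frac{1}{14578}}{5} = - \frac{8 \left(- \frac{115 i \sqrt{115}}{14578}\right)}{5} = \frac{92 i \sqrt{115}}{7289}$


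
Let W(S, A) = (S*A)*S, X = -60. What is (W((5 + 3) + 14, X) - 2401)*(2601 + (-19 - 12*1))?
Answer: -80803370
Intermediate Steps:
W(S, A) = A*S**2 (W(S, A) = (A*S)*S = A*S**2)
(W((5 + 3) + 14, X) - 2401)*(2601 + (-19 - 12*1)) = (-60*((5 + 3) + 14)**2 - 2401)*(2601 + (-19 - 12*1)) = (-60*(8 + 14)**2 - 2401)*(2601 + (-19 - 12)) = (-60*22**2 - 2401)*(2601 - 31) = (-60*484 - 2401)*2570 = (-29040 - 2401)*2570 = -31441*2570 = -80803370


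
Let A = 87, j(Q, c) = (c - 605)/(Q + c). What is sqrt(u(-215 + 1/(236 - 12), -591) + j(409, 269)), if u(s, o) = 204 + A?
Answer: sqrt(3709451)/113 ≈ 17.044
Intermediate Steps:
j(Q, c) = (-605 + c)/(Q + c)
u(s, o) = 291 (u(s, o) = 204 + 87 = 291)
sqrt(u(-215 + 1/(236 - 12), -591) + j(409, 269)) = sqrt(291 + (-605 + 269)/(409 + 269)) = sqrt(291 - 336/678) = sqrt(291 + (1/678)*(-336)) = sqrt(291 - 56/113) = sqrt(32827/113) = sqrt(3709451)/113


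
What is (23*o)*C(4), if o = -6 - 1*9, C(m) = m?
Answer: -1380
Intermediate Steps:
o = -15 (o = -6 - 9 = -15)
(23*o)*C(4) = (23*(-15))*4 = -345*4 = -1380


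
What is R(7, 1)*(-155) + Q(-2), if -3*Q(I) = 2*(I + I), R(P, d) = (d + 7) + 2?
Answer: -4642/3 ≈ -1547.3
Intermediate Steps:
R(P, d) = 9 + d (R(P, d) = (7 + d) + 2 = 9 + d)
Q(I) = -4*I/3 (Q(I) = -2*(I + I)/3 = -2*2*I/3 = -4*I/3)
R(7, 1)*(-155) + Q(-2) = (9 + 1)*(-155) - 4/3*(-2) = 10*(-155) + 8/3 = -1550 + 8/3 = -4642/3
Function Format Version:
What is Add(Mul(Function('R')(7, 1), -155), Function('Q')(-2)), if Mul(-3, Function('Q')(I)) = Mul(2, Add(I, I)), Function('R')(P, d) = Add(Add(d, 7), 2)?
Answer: Rational(-4642, 3) ≈ -1547.3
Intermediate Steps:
Function('R')(P, d) = Add(9, d) (Function('R')(P, d) = Add(Add(7, d), 2) = Add(9, d))
Function('Q')(I) = Mul(Rational(-4, 3), I) (Function('Q')(I) = Mul(Rational(-1, 3), Mul(2, Add(I, I))) = Mul(Rational(-1, 3), Mul(2, Mul(2, I))) = Mul(Rational(-1, 3), Mul(4, I)) = Mul(Rational(-4, 3), I))
Add(Mul(Function('R')(7, 1), -155), Function('Q')(-2)) = Add(Mul(Add(9, 1), -155), Mul(Rational(-4, 3), -2)) = Add(Mul(10, -155), Rational(8, 3)) = Add(-1550, Rational(8, 3)) = Rational(-4642, 3)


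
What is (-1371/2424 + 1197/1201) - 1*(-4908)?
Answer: 4763180783/970408 ≈ 4908.4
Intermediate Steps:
(-1371/2424 + 1197/1201) - 1*(-4908) = (-1371*1/2424 + 1197*(1/1201)) + 4908 = (-457/808 + 1197/1201) + 4908 = 418319/970408 + 4908 = 4763180783/970408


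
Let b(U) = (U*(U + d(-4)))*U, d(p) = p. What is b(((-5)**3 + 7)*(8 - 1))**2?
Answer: 320683322127246400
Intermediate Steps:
b(U) = U**2*(-4 + U) (b(U) = (U*(U - 4))*U = (U*(-4 + U))*U = U**2*(-4 + U))
b(((-5)**3 + 7)*(8 - 1))**2 = ((((-5)**3 + 7)*(8 - 1))**2*(-4 + ((-5)**3 + 7)*(8 - 1)))**2 = (((-125 + 7)*7)**2*(-4 + (-125 + 7)*7))**2 = ((-118*7)**2*(-4 - 118*7))**2 = ((-826)**2*(-4 - 826))**2 = (682276*(-830))**2 = (-566289080)**2 = 320683322127246400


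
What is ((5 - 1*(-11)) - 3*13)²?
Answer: 529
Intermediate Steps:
((5 - 1*(-11)) - 3*13)² = ((5 + 11) - 39)² = (16 - 39)² = (-23)² = 529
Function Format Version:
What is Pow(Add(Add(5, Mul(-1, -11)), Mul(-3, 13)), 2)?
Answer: 529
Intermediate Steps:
Pow(Add(Add(5, Mul(-1, -11)), Mul(-3, 13)), 2) = Pow(Add(Add(5, 11), -39), 2) = Pow(Add(16, -39), 2) = Pow(-23, 2) = 529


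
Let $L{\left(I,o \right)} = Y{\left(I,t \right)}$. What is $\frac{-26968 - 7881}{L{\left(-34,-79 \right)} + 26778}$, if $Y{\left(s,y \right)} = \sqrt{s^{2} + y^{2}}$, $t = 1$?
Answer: $- \frac{933186522}{717060127} + \frac{34849 \sqrt{1157}}{717060127} \approx -1.2998$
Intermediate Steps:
$L{\left(I,o \right)} = \sqrt{1 + I^{2}}$ ($L{\left(I,o \right)} = \sqrt{I^{2} + 1^{2}} = \sqrt{I^{2} + 1} = \sqrt{1 + I^{2}}$)
$\frac{-26968 - 7881}{L{\left(-34,-79 \right)} + 26778} = \frac{-26968 - 7881}{\sqrt{1 + \left(-34\right)^{2}} + 26778} = - \frac{34849}{\sqrt{1 + 1156} + 26778} = - \frac{34849}{\sqrt{1157} + 26778} = - \frac{34849}{26778 + \sqrt{1157}}$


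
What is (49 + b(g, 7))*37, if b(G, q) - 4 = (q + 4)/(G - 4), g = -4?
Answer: 15281/8 ≈ 1910.1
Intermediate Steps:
b(G, q) = 4 + (4 + q)/(-4 + G) (b(G, q) = 4 + (q + 4)/(G - 4) = 4 + (4 + q)/(-4 + G))
(49 + b(g, 7))*37 = (49 + (-12 + 7 + 4*(-4))/(-4 - 4))*37 = (49 + (-12 + 7 - 16)/(-8))*37 = (49 - 1/8*(-21))*37 = (49 + 21/8)*37 = (413/8)*37 = 15281/8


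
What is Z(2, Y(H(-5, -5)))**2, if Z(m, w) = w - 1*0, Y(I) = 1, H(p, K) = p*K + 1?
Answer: 1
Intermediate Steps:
H(p, K) = 1 + K*p (H(p, K) = K*p + 1 = 1 + K*p)
Z(m, w) = w (Z(m, w) = w + 0 = w)
Z(2, Y(H(-5, -5)))**2 = 1**2 = 1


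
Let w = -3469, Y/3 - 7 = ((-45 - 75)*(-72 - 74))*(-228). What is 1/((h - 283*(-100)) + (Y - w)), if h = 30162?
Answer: -1/11921728 ≈ -8.3880e-8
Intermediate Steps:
Y = -11983659 (Y = 21 + 3*(((-45 - 75)*(-72 - 74))*(-228)) = 21 + 3*(-120*(-146)*(-228)) = 21 + 3*(17520*(-228)) = 21 + 3*(-3994560) = 21 - 11983680 = -11983659)
1/((h - 283*(-100)) + (Y - w)) = 1/((30162 - 283*(-100)) + (-11983659 - 1*(-3469))) = 1/((30162 - 1*(-28300)) + (-11983659 + 3469)) = 1/((30162 + 28300) - 11980190) = 1/(58462 - 11980190) = 1/(-11921728) = -1/11921728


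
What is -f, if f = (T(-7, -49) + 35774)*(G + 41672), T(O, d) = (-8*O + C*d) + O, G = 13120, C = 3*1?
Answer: -1954759392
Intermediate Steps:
C = 3
T(O, d) = -7*O + 3*d (T(O, d) = (-8*O + 3*d) + O = -7*O + 3*d)
f = 1954759392 (f = ((-7*(-7) + 3*(-49)) + 35774)*(13120 + 41672) = ((49 - 147) + 35774)*54792 = (-98 + 35774)*54792 = 35676*54792 = 1954759392)
-f = -1*1954759392 = -1954759392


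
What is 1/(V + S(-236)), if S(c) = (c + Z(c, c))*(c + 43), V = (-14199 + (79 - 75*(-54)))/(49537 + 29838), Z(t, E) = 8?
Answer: 15875/698561486 ≈ 2.2725e-5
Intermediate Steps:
V = -2014/15875 (V = (-14199 + (79 + 4050))/79375 = (-14199 + 4129)*(1/79375) = -10070*1/79375 = -2014/15875 ≈ -0.12687)
S(c) = (8 + c)*(43 + c) (S(c) = (c + 8)*(c + 43) = (8 + c)*(43 + c))
1/(V + S(-236)) = 1/(-2014/15875 + (344 + (-236)² + 51*(-236))) = 1/(-2014/15875 + (344 + 55696 - 12036)) = 1/(-2014/15875 + 44004) = 1/(698561486/15875) = 15875/698561486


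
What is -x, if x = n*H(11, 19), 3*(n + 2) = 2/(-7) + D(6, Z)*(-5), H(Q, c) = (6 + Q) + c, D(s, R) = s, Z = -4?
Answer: 3048/7 ≈ 435.43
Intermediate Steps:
H(Q, c) = 6 + Q + c
n = -254/21 (n = -2 + (2/(-7) + 6*(-5))/3 = -2 + (2*(-⅐) - 30)/3 = -2 + (-2/7 - 30)/3 = -2 + (⅓)*(-212/7) = -2 - 212/21 = -254/21 ≈ -12.095)
x = -3048/7 (x = -254*(6 + 11 + 19)/21 = -254/21*36 = -3048/7 ≈ -435.43)
-x = -1*(-3048/7) = 3048/7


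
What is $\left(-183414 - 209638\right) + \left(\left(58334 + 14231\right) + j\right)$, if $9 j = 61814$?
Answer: $- \frac{2822569}{9} \approx -3.1362 \cdot 10^{5}$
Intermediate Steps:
$j = \frac{61814}{9}$ ($j = \frac{1}{9} \cdot 61814 = \frac{61814}{9} \approx 6868.2$)
$\left(-183414 - 209638\right) + \left(\left(58334 + 14231\right) + j\right) = \left(-183414 - 209638\right) + \left(\left(58334 + 14231\right) + \frac{61814}{9}\right) = -393052 + \left(72565 + \frac{61814}{9}\right) = -393052 + \frac{714899}{9} = - \frac{2822569}{9}$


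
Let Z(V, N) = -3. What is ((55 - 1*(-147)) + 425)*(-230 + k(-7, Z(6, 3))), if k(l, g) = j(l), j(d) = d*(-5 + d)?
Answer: -91542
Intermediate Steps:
k(l, g) = l*(-5 + l)
((55 - 1*(-147)) + 425)*(-230 + k(-7, Z(6, 3))) = ((55 - 1*(-147)) + 425)*(-230 - 7*(-5 - 7)) = ((55 + 147) + 425)*(-230 - 7*(-12)) = (202 + 425)*(-230 + 84) = 627*(-146) = -91542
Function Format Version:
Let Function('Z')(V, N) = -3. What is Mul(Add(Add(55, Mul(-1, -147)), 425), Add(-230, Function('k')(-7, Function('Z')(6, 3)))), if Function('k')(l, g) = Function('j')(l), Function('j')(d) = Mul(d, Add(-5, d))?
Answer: -91542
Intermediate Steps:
Function('k')(l, g) = Mul(l, Add(-5, l))
Mul(Add(Add(55, Mul(-1, -147)), 425), Add(-230, Function('k')(-7, Function('Z')(6, 3)))) = Mul(Add(Add(55, Mul(-1, -147)), 425), Add(-230, Mul(-7, Add(-5, -7)))) = Mul(Add(Add(55, 147), 425), Add(-230, Mul(-7, -12))) = Mul(Add(202, 425), Add(-230, 84)) = Mul(627, -146) = -91542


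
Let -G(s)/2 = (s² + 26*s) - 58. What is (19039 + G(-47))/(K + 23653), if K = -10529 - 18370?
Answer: -17181/5246 ≈ -3.2751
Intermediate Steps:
K = -28899
G(s) = 116 - 52*s - 2*s² (G(s) = -2*((s² + 26*s) - 58) = -2*(-58 + s² + 26*s) = 116 - 52*s - 2*s²)
(19039 + G(-47))/(K + 23653) = (19039 + (116 - 52*(-47) - 2*(-47)²))/(-28899 + 23653) = (19039 + (116 + 2444 - 2*2209))/(-5246) = (19039 + (116 + 2444 - 4418))*(-1/5246) = (19039 - 1858)*(-1/5246) = 17181*(-1/5246) = -17181/5246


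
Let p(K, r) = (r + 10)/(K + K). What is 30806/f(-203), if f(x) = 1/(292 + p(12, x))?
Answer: 104971445/12 ≈ 8.7476e+6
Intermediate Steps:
p(K, r) = (10 + r)/(2*K) (p(K, r) = (10 + r)/((2*K)) = (10 + r)*(1/(2*K)) = (10 + r)/(2*K))
f(x) = 1/(3509/12 + x/24) (f(x) = 1/(292 + (½)*(10 + x)/12) = 1/(292 + (½)*(1/12)*(10 + x)) = 1/(292 + (5/12 + x/24)) = 1/(3509/12 + x/24))
30806/f(-203) = 30806/((24/(7018 - 203))) = 30806/((24/6815)) = 30806/((24*(1/6815))) = 30806/(24/6815) = 30806*(6815/24) = 104971445/12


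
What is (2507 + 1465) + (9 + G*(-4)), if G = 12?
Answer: 3933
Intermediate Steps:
(2507 + 1465) + (9 + G*(-4)) = (2507 + 1465) + (9 + 12*(-4)) = 3972 + (9 - 48) = 3972 - 39 = 3933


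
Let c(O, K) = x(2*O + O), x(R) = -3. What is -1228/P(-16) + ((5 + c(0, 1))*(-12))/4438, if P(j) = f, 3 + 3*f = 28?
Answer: -8175096/55475 ≈ -147.37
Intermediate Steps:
f = 25/3 (f = -1 + (⅓)*28 = -1 + 28/3 = 25/3 ≈ 8.3333)
c(O, K) = -3
P(j) = 25/3
-1228/P(-16) + ((5 + c(0, 1))*(-12))/4438 = -1228/25/3 + ((5 - 3)*(-12))/4438 = -1228*3/25 + (2*(-12))*(1/4438) = -3684/25 - 24*1/4438 = -3684/25 - 12/2219 = -8175096/55475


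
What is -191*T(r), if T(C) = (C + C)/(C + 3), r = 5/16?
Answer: -1910/53 ≈ -36.038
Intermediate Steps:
r = 5/16 (r = 5*(1/16) = 5/16 ≈ 0.31250)
T(C) = 2*C/(3 + C) (T(C) = (2*C)/(3 + C) = 2*C/(3 + C))
-191*T(r) = -382*5/(16*(3 + 5/16)) = -382*5/(16*53/16) = -382*5*16/(16*53) = -191*10/53 = -1910/53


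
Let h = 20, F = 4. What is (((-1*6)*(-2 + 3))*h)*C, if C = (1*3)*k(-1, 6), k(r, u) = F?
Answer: -1440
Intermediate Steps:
k(r, u) = 4
C = 12 (C = (1*3)*4 = 3*4 = 12)
(((-1*6)*(-2 + 3))*h)*C = (((-1*6)*(-2 + 3))*20)*12 = (-6*1*20)*12 = -6*20*12 = -120*12 = -1440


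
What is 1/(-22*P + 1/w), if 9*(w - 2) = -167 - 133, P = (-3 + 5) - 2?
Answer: -94/3 ≈ -31.333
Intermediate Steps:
P = 0 (P = 2 - 2 = 0)
w = -94/3 (w = 2 + (-167 - 133)/9 = 2 + (1/9)*(-300) = 2 - 100/3 = -94/3 ≈ -31.333)
1/(-22*P + 1/w) = 1/(-22*0 + 1/(-94/3)) = 1/(0 - 3/94) = 1/(-3/94) = -94/3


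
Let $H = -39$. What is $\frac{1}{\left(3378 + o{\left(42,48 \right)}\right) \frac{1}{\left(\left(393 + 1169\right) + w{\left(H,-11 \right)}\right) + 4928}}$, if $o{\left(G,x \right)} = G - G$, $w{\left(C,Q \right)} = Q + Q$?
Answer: $\frac{1078}{563} \approx 1.9147$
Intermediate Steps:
$w{\left(C,Q \right)} = 2 Q$
$o{\left(G,x \right)} = 0$
$\frac{1}{\left(3378 + o{\left(42,48 \right)}\right) \frac{1}{\left(\left(393 + 1169\right) + w{\left(H,-11 \right)}\right) + 4928}} = \frac{1}{\left(3378 + 0\right) \frac{1}{\left(\left(393 + 1169\right) + 2 \left(-11\right)\right) + 4928}} = \frac{1}{3378 \frac{1}{\left(1562 - 22\right) + 4928}} = \frac{1}{3378 \frac{1}{1540 + 4928}} = \frac{1}{3378 \cdot \frac{1}{6468}} = \frac{1}{\frac{563}{1078}} = \frac{1078}{563}$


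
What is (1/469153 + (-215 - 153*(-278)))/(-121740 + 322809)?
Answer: 19854085808/94332124557 ≈ 0.21047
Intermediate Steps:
(1/469153 + (-215 - 153*(-278)))/(-121740 + 322809) = (1/469153 + (-215 + 42534))/201069 = (1/469153 + 42319)*(1/201069) = (19854085808/469153)*(1/201069) = 19854085808/94332124557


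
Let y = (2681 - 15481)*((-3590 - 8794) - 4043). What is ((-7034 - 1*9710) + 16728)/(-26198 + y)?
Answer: -8/105119701 ≈ -7.6104e-8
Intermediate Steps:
y = 210265600 (y = -12800*(-12384 - 4043) = -12800*(-16427) = 210265600)
((-7034 - 1*9710) + 16728)/(-26198 + y) = ((-7034 - 1*9710) + 16728)/(-26198 + 210265600) = ((-7034 - 9710) + 16728)/210239402 = (-16744 + 16728)*(1/210239402) = -16*1/210239402 = -8/105119701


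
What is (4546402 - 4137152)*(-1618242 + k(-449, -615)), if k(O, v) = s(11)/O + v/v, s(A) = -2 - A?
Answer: -297357037713000/449 ≈ -6.6226e+11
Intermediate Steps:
k(O, v) = 1 - 13/O (k(O, v) = (-2 - 1*11)/O + v/v = (-2 - 11)/O + 1 = -13/O + 1 = 1 - 13/O)
(4546402 - 4137152)*(-1618242 + k(-449, -615)) = (4546402 - 4137152)*(-1618242 + (-13 - 449)/(-449)) = 409250*(-1618242 - 1/449*(-462)) = 409250*(-1618242 + 462/449) = 409250*(-726590196/449) = -297357037713000/449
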